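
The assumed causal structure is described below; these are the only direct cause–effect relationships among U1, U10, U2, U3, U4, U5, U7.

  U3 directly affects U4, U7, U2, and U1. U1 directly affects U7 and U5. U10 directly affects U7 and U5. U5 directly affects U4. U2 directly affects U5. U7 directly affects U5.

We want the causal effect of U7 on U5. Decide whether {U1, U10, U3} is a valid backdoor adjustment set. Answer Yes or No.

Yes

Backdoor paths from U7 to U5 (paths whose first edge points into U7):
  P1: U7 <- U3 -> U2 -> U5
  P2: U7 <- U3 -> U1 -> U5
  P3: U7 <- U3 -> U4 <- U5
  P4: U7 <- U10 -> U5
  P5: U7 <- U1 <- U3 -> U2 -> U5
  P6: U7 <- U1 <- U3 -> U4 <- U5
  P7: U7 <- U1 -> U5
Condition 1 (no descendant of U7 in the set): holds — descendants of U7 are {U4, U5}; none are in {U1, U10, U3}.
Condition 2 (every backdoor path blocked by {U1, U10, U3}):
  P1: blocked at fork node U3 ∈ conditioning set.
  P2: blocked at fork node U3 ∈ conditioning set.
  P3: blocked at fork node U3 ∈ conditioning set.
  P4: blocked at fork node U10 ∈ conditioning set.
  P5: blocked at chain node U1 ∈ conditioning set.
  P6: blocked at chain node U1 ∈ conditioning set.
  P7: blocked at fork node U1 ∈ conditioning set.
{U1, U10, U3} satisfies the backdoor criterion.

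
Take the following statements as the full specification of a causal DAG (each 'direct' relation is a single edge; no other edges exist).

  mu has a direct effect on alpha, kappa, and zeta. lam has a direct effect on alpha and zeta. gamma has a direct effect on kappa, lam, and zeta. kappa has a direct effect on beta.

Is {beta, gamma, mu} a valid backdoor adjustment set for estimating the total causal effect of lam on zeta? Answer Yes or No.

Yes

Backdoor paths from lam to zeta (paths whose first edge points into lam):
  P1: lam <- gamma -> kappa <- mu -> zeta
  P2: lam <- gamma -> zeta
Condition 1 (no descendant of lam in the set): holds — descendants of lam are {alpha, zeta}; none are in {beta, gamma, mu}.
Condition 2 (every backdoor path blocked by {beta, gamma, mu}):
  P1: blocked at fork node gamma ∈ conditioning set.
  P2: blocked at fork node gamma ∈ conditioning set.
{beta, gamma, mu} satisfies the backdoor criterion.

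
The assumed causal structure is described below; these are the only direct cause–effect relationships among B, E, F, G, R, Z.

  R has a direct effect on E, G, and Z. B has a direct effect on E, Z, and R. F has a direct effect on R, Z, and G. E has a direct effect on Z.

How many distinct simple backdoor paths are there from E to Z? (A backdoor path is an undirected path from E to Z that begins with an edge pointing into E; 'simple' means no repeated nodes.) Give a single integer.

A backdoor path from E to Z is any simple undirected path whose first edge points into E (i.e. leaves E via a parent).
Parents of E: {B, R}.
Enumerating:
  P1: E <- B -> R <- F -> Z
  P2: E <- B -> R -> G <- F -> Z
  P3: E <- B -> R -> Z
  P4: E <- B -> Z
  P5: E <- R <- B -> Z
  P6: E <- R <- F -> Z
  P7: E <- R -> G <- F -> Z
  P8: E <- R -> Z
That exhausts the simple backdoor paths. Count: 8.

8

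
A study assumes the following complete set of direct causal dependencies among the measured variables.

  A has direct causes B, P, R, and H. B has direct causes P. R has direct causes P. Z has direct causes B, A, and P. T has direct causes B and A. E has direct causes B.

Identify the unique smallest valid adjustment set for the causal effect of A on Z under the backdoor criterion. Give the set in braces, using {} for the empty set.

Variables eligible for adjustment (non-descendants of A, excluding A and Z): {B, E, H, P, R}.
Backdoor paths from A to Z:
  P1: A <- P -> B -> Z
  P2: A <- P -> Z
  P3: A <- R <- P -> B -> Z
  P4: A <- R <- P -> Z
  P5: A <- B <- P -> Z
  P6: A <- B -> Z
The empty set is not sufficient: P1 (A <- P -> B -> Z) has no collider blocking it and no conditioned non-collider, so it is open.
Try {B, P}:
  P1: blocked at fork node P ∈ conditioning set.
  P2: blocked at fork node P ∈ conditioning set.
  P3: blocked at fork node P ∈ conditioning set.
  P4: blocked at fork node P ∈ conditioning set.
  P5: blocked at chain node B ∈ conditioning set.
  P6: blocked at fork node B ∈ conditioning set.
{B, P} contains no descendant of A and blocks every backdoor path.
Every element of {B, P} is needed (dropping B leaves P6 open; dropping P leaves P2 open), so no proper subset is valid.
Among all size-2 subsets of the eligible variables, only {B, P} blocks every backdoor path, so it is the unique smallest valid adjustment set.

{B, P}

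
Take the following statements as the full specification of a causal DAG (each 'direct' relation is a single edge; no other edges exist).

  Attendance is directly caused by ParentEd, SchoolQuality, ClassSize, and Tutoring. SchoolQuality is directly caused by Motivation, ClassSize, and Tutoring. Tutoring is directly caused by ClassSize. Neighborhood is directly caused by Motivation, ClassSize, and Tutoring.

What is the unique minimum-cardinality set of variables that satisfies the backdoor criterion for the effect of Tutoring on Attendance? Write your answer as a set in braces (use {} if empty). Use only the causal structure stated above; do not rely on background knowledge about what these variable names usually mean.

{ClassSize}

Variables eligible for adjustment (non-descendants of Tutoring, excluding Tutoring and Attendance): {ClassSize, Motivation, ParentEd}.
Backdoor paths from Tutoring to Attendance:
  P1: Tutoring <- ClassSize -> Neighborhood <- Motivation -> SchoolQuality -> Attendance
  P2: Tutoring <- ClassSize -> SchoolQuality -> Attendance
  P3: Tutoring <- ClassSize -> Attendance
The empty set is not sufficient: P2 (Tutoring <- ClassSize -> SchoolQuality -> Attendance) has no collider blocking it and no conditioned non-collider, so it is open.
Try {ClassSize}:
  P1: blocked at fork node ClassSize ∈ conditioning set.
  P2: blocked at fork node ClassSize ∈ conditioning set.
  P3: blocked at fork node ClassSize ∈ conditioning set.
{ClassSize} contains no descendant of Tutoring and blocks every backdoor path.
No other singleton works — e.g. {Motivation} leaves P2 open — so {ClassSize} is the unique smallest valid adjustment set.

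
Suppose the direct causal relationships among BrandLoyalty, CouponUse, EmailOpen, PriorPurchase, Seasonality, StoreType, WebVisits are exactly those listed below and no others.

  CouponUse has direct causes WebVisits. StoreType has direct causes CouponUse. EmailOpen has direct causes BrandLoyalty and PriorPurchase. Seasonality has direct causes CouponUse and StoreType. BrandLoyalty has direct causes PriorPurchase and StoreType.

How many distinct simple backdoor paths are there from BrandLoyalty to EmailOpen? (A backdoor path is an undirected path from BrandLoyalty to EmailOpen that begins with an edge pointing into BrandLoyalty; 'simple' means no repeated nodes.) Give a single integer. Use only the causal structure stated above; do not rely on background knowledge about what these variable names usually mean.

1

A backdoor path from BrandLoyalty to EmailOpen is any simple undirected path whose first edge points into BrandLoyalty (i.e. leaves BrandLoyalty via a parent).
Parents of BrandLoyalty: {PriorPurchase, StoreType}.
Enumerating:
  P1: BrandLoyalty <- PriorPurchase -> EmailOpen
That exhausts the simple backdoor paths. Count: 1.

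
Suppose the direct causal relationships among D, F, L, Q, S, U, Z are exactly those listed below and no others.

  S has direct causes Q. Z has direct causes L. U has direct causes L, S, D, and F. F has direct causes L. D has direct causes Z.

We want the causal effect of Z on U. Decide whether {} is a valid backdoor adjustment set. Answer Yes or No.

Backdoor paths from Z to U (paths whose first edge points into Z):
  P1: Z <- L -> F -> U
  P2: Z <- L -> U
Condition 1 (no descendant of Z in the set): holds — descendants of Z are {D, U}; none are in {}.
Condition 2 (every backdoor path blocked by {}):
  P1: open — no interior node is in the conditioning set.
  P2: open — no interior node is in the conditioning set.
{} does not satisfy the backdoor criterion.

No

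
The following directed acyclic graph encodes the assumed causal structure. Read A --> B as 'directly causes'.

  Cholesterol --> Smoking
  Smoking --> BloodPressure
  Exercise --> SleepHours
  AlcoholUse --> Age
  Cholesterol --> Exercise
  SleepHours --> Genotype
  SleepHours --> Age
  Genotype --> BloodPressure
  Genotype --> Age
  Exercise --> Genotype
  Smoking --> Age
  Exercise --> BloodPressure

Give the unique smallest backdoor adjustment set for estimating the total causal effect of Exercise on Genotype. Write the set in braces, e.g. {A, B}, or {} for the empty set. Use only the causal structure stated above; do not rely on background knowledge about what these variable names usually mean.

Variables eligible for adjustment (non-descendants of Exercise, excluding Exercise and Genotype): {AlcoholUse, Cholesterol, Smoking}.
Backdoor paths from Exercise to Genotype:
  P1: Exercise <- Cholesterol -> Smoking -> BloodPressure <- Genotype
  P2: Exercise <- Cholesterol -> Smoking -> Age <- SleepHours -> Genotype
  P3: Exercise <- Cholesterol -> Smoking -> Age <- Genotype
Each backdoor path contains an unconditioned collider, so every path is already blocked with the empty conditioning set:
  P1: blocked at collider BloodPressure (neither it nor any descendant is in the conditioning set).
  P2: blocked at collider Age (neither it nor any descendant is in the conditioning set).
  P3: blocked at collider Age (neither it nor any descendant is in the conditioning set).
The empty set is therefore the unique smallest valid set.

{}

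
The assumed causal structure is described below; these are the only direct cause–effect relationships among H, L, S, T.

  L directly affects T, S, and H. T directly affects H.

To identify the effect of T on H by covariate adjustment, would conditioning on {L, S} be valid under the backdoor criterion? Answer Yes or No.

Yes

Backdoor paths from T to H (paths whose first edge points into T):
  P1: T <- L -> H
Condition 1 (no descendant of T in the set): holds — descendants of T are {H}; none are in {L, S}.
Condition 2 (every backdoor path blocked by {L, S}):
  P1: blocked at fork node L ∈ conditioning set.
{L, S} satisfies the backdoor criterion.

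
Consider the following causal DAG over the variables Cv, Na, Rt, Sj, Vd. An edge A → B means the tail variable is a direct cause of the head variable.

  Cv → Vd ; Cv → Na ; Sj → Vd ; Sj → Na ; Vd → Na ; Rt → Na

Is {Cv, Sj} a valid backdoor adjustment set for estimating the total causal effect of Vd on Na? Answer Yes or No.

Yes

Backdoor paths from Vd to Na (paths whose first edge points into Vd):
  P1: Vd <- Sj -> Na
  P2: Vd <- Cv -> Na
Condition 1 (no descendant of Vd in the set): holds — descendants of Vd are {Na}; none are in {Cv, Sj}.
Condition 2 (every backdoor path blocked by {Cv, Sj}):
  P1: blocked at fork node Sj ∈ conditioning set.
  P2: blocked at fork node Cv ∈ conditioning set.
{Cv, Sj} satisfies the backdoor criterion.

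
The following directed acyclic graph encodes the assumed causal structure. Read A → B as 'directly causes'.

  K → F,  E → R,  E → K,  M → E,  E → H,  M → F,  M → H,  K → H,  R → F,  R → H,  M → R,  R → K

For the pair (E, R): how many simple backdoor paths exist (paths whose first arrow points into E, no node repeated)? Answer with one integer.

A backdoor path from E to R is any simple undirected path whose first edge points into E (i.e. leaves E via a parent).
Parents of E: {M}.
Enumerating:
  P1: E <- M -> R
  P2: E <- M -> F <- R
  P3: E <- M -> F <- K <- R
  P4: E <- M -> F <- K -> H <- R
  P5: E <- M -> H <- R
  P6: E <- M -> H <- K <- R
  P7: E <- M -> H <- K -> F <- R
That exhausts the simple backdoor paths. Count: 7.

7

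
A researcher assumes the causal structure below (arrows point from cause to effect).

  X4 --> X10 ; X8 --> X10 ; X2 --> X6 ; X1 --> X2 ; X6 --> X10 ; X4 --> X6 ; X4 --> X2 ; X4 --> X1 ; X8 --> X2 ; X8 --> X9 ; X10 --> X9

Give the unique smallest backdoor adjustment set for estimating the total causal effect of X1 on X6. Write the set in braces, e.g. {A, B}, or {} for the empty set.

Variables eligible for adjustment (non-descendants of X1, excluding X1 and X6): {X4, X8}.
Backdoor paths from X1 to X6:
  P1: X1 <- X4 -> X2 <- X8 -> X10 <- X6
  P2: X1 <- X4 -> X2 <- X8 -> X9 <- X10 <- X6
  P3: X1 <- X4 -> X2 -> X6
  P4: X1 <- X4 -> X6
  P5: X1 <- X4 -> X10 <- X8 -> X2 -> X6
  P6: X1 <- X4 -> X10 <- X6
  P7: X1 <- X4 -> X10 -> X9 <- X8 -> X2 -> X6
The empty set is not sufficient: P3 (X1 <- X4 -> X2 -> X6) has no collider blocking it and no conditioned non-collider, so it is open.
Try {X4}:
  P1: blocked at fork node X4 ∈ conditioning set.
  P2: blocked at fork node X4 ∈ conditioning set.
  P3: blocked at fork node X4 ∈ conditioning set.
  P4: blocked at fork node X4 ∈ conditioning set.
  P5: blocked at fork node X4 ∈ conditioning set.
  P6: blocked at fork node X4 ∈ conditioning set.
  P7: blocked at fork node X4 ∈ conditioning set.
{X4} contains no descendant of X1 and blocks every backdoor path.
No other singleton works — e.g. {X8} leaves P3 open — so {X4} is the unique smallest valid adjustment set.

{X4}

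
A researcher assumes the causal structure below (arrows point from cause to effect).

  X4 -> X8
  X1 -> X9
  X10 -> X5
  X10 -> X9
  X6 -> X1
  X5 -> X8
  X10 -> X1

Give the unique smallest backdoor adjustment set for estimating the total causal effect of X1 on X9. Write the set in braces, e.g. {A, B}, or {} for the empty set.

Variables eligible for adjustment (non-descendants of X1, excluding X1 and X9): {X10, X4, X5, X6, X8}.
Backdoor paths from X1 to X9:
  P1: X1 <- X10 -> X9
The empty set is not sufficient: P1 (X1 <- X10 -> X9) has no collider blocking it and no conditioned non-collider, so it is open.
Try {X10}:
  P1: blocked at fork node X10 ∈ conditioning set.
{X10} contains no descendant of X1 and blocks every backdoor path.
No other singleton works — e.g. {X5} leaves P1 open — so {X10} is the unique smallest valid adjustment set.

{X10}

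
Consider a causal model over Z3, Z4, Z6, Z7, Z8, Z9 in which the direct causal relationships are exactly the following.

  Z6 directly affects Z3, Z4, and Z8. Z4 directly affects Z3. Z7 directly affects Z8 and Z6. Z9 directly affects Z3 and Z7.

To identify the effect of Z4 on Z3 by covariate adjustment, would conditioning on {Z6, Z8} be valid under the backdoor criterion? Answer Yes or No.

Yes

Backdoor paths from Z4 to Z3 (paths whose first edge points into Z4):
  P1: Z4 <- Z6 <- Z7 <- Z9 -> Z3
  P2: Z4 <- Z6 -> Z8 <- Z7 <- Z9 -> Z3
  P3: Z4 <- Z6 -> Z3
Condition 1 (no descendant of Z4 in the set): holds — descendants of Z4 are {Z3}; none are in {Z6, Z8}.
Condition 2 (every backdoor path blocked by {Z6, Z8}):
  P1: blocked at chain node Z6 ∈ conditioning set.
  P2: blocked at fork node Z6 ∈ conditioning set.
  P3: blocked at fork node Z6 ∈ conditioning set.
{Z6, Z8} satisfies the backdoor criterion.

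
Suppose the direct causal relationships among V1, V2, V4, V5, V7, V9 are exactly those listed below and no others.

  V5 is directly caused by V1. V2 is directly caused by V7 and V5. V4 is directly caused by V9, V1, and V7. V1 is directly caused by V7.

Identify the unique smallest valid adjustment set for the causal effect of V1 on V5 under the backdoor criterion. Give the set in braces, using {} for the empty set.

{}

Variables eligible for adjustment (non-descendants of V1, excluding V1 and V5): {V7, V9}.
Backdoor paths from V1 to V5:
  P1: V1 <- V7 -> V2 <- V5
Each backdoor path contains an unconditioned collider, so every path is already blocked with the empty conditioning set:
  P1: blocked at collider V2 (neither it nor any descendant is in the conditioning set).
The empty set is therefore the unique smallest valid set.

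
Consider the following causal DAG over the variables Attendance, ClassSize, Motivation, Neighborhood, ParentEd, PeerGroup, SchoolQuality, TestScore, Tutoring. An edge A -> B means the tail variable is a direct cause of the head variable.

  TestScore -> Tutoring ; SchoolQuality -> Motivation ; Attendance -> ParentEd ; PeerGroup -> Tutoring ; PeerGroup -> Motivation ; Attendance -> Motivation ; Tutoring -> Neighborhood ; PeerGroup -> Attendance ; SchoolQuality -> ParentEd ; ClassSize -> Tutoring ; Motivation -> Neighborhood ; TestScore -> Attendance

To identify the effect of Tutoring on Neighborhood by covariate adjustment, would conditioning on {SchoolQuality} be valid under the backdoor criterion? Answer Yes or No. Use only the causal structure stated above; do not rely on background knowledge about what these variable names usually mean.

Backdoor paths from Tutoring to Neighborhood (paths whose first edge points into Tutoring):
  P1: Tutoring <- PeerGroup -> Attendance -> Motivation -> Neighborhood
  P2: Tutoring <- PeerGroup -> Attendance -> ParentEd <- SchoolQuality -> Motivation -> Neighborhood
  P3: Tutoring <- PeerGroup -> Motivation -> Neighborhood
  P4: Tutoring <- TestScore -> Attendance <- PeerGroup -> Motivation -> Neighborhood
  P5: Tutoring <- TestScore -> Attendance -> Motivation -> Neighborhood
  P6: Tutoring <- TestScore -> Attendance -> ParentEd <- SchoolQuality -> Motivation -> Neighborhood
Condition 1 (no descendant of Tutoring in the set): holds — descendants of Tutoring are {Neighborhood}; none are in {SchoolQuality}.
Condition 2 (every backdoor path blocked by {SchoolQuality}):
  P1: open — no interior node is in the conditioning set.
  P2: blocked at collider ParentEd (neither it nor any descendant is in the conditioning set).
  P3: open — no interior node is in the conditioning set.
  P4: blocked at collider Attendance (neither it nor any descendant is in the conditioning set).
  P5: open — no interior node is in the conditioning set.
  P6: blocked at collider ParentEd (neither it nor any descendant is in the conditioning set).
{SchoolQuality} does not satisfy the backdoor criterion.

No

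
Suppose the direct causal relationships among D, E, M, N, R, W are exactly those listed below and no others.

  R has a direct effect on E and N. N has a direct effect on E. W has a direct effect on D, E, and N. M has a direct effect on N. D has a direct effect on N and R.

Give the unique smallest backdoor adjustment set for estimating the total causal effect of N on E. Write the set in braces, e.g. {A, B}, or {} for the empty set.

{R, W}

Variables eligible for adjustment (non-descendants of N, excluding N and E): {D, M, R, W}.
Backdoor paths from N to E:
  P1: N <- W -> D -> R -> E
  P2: N <- W -> E
  P3: N <- D <- W -> E
  P4: N <- D -> R -> E
  P5: N <- R <- D <- W -> E
  P6: N <- R -> E
The empty set is not sufficient: P1 (N <- W -> D -> R -> E) has no collider blocking it and no conditioned non-collider, so it is open.
Try {R, W}:
  P1: blocked at fork node W ∈ conditioning set.
  P2: blocked at fork node W ∈ conditioning set.
  P3: blocked at fork node W ∈ conditioning set.
  P4: blocked at chain node R ∈ conditioning set.
  P5: blocked at chain node R ∈ conditioning set.
  P6: blocked at fork node R ∈ conditioning set.
{R, W} contains no descendant of N and blocks every backdoor path.
Every element of {R, W} is needed (dropping R leaves P4 open; dropping W leaves P2 open), so no proper subset is valid.
Among all size-2 subsets of the eligible variables, only {R, W} blocks every backdoor path, so it is the unique smallest valid adjustment set.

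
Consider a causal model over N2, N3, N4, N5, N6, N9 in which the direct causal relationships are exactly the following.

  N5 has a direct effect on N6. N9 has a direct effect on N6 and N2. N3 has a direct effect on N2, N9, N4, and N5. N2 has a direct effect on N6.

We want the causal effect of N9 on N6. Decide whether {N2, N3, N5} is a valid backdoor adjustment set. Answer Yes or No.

Backdoor paths from N9 to N6 (paths whose first edge points into N9):
  P1: N9 <- N3 -> N2 -> N6
  P2: N9 <- N3 -> N5 -> N6
Condition 1 (no descendant of N9 in the set): FAILS — N2 is a descendant of N9.
Condition 2 (every backdoor path blocked by {N2, N3, N5}):
  P1: blocked at fork node N3 ∈ conditioning set.
  P2: blocked at fork node N3 ∈ conditioning set.
{N2, N3, N5} does not satisfy the backdoor criterion.

No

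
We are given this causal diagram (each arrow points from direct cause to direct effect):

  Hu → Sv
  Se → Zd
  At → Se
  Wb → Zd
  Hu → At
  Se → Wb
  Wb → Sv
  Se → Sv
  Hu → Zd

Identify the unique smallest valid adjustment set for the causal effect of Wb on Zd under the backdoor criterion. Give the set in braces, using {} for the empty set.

{Se}

Variables eligible for adjustment (non-descendants of Wb, excluding Wb and Zd): {At, Hu, Se}.
Backdoor paths from Wb to Zd:
  P1: Wb <- Se <- At <- Hu -> Zd
  P2: Wb <- Se -> Sv <- Hu -> Zd
  P3: Wb <- Se -> Zd
The empty set is not sufficient: P1 (Wb <- Se <- At <- Hu -> Zd) has no collider blocking it and no conditioned non-collider, so it is open.
Try {Se}:
  P1: blocked at chain node Se ∈ conditioning set.
  P2: blocked at fork node Se ∈ conditioning set.
  P3: blocked at fork node Se ∈ conditioning set.
{Se} contains no descendant of Wb and blocks every backdoor path.
No other singleton works — e.g. {Hu} leaves P3 open — so {Se} is the unique smallest valid adjustment set.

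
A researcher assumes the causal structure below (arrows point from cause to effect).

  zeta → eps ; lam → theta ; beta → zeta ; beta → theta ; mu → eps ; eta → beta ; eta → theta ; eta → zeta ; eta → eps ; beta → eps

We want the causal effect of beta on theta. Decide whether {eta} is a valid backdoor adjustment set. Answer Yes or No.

Backdoor paths from beta to theta (paths whose first edge points into beta):
  P1: beta <- eta -> theta
Condition 1 (no descendant of beta in the set): holds — descendants of beta are {eps, theta, zeta}; none are in {eta}.
Condition 2 (every backdoor path blocked by {eta}):
  P1: blocked at fork node eta ∈ conditioning set.
{eta} satisfies the backdoor criterion.

Yes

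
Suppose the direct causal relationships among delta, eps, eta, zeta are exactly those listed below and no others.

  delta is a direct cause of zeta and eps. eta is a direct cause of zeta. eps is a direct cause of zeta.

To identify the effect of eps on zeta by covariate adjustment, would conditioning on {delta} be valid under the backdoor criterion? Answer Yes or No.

Yes

Backdoor paths from eps to zeta (paths whose first edge points into eps):
  P1: eps <- delta -> zeta
Condition 1 (no descendant of eps in the set): holds — descendants of eps are {zeta}; none are in {delta}.
Condition 2 (every backdoor path blocked by {delta}):
  P1: blocked at fork node delta ∈ conditioning set.
{delta} satisfies the backdoor criterion.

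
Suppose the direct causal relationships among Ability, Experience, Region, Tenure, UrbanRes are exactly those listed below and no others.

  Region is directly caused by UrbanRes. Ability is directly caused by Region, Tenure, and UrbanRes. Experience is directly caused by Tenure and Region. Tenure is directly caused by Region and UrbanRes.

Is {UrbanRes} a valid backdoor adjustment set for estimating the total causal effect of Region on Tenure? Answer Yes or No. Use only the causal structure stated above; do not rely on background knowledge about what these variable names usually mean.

Backdoor paths from Region to Tenure (paths whose first edge points into Region):
  P1: Region <- UrbanRes -> Tenure
  P2: Region <- UrbanRes -> Ability <- Tenure
Condition 1 (no descendant of Region in the set): holds — descendants of Region are {Ability, Experience, Tenure}; none are in {UrbanRes}.
Condition 2 (every backdoor path blocked by {UrbanRes}):
  P1: blocked at fork node UrbanRes ∈ conditioning set.
  P2: blocked at fork node UrbanRes ∈ conditioning set.
{UrbanRes} satisfies the backdoor criterion.

Yes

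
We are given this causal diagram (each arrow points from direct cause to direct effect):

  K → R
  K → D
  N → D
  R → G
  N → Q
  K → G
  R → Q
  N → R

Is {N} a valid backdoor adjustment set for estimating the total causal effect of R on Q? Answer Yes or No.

Yes

Backdoor paths from R to Q (paths whose first edge points into R):
  P1: R <- N -> Q
  P2: R <- K -> D <- N -> Q
Condition 1 (no descendant of R in the set): holds — descendants of R are {G, Q}; none are in {N}.
Condition 2 (every backdoor path blocked by {N}):
  P1: blocked at fork node N ∈ conditioning set.
  P2: blocked at collider D (neither it nor any descendant is in the conditioning set).
{N} satisfies the backdoor criterion.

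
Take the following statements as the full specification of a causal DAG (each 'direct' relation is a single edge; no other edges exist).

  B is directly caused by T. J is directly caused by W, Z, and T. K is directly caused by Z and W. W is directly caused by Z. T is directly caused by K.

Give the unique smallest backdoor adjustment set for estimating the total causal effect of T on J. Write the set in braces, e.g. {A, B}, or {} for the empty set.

Variables eligible for adjustment (non-descendants of T, excluding T and J): {K, W, Z}.
Backdoor paths from T to J:
  P1: T <- K <- Z -> W -> J
  P2: T <- K <- Z -> J
  P3: T <- K <- W <- Z -> J
  P4: T <- K <- W -> J
The empty set is not sufficient: P1 (T <- K <- Z -> W -> J) has no collider blocking it and no conditioned non-collider, so it is open.
Try {K}:
  P1: blocked at chain node K ∈ conditioning set.
  P2: blocked at chain node K ∈ conditioning set.
  P3: blocked at chain node K ∈ conditioning set.
  P4: blocked at chain node K ∈ conditioning set.
{K} contains no descendant of T and blocks every backdoor path.
No other singleton works — e.g. {Z} leaves P4 open — so {K} is the unique smallest valid adjustment set.

{K}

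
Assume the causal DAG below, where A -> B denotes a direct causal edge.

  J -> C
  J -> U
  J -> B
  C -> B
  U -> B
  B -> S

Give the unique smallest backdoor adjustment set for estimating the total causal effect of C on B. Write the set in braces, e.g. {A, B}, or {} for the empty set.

Variables eligible for adjustment (non-descendants of C, excluding C and B): {J, U}.
Backdoor paths from C to B:
  P1: C <- J -> U -> B
  P2: C <- J -> B
The empty set is not sufficient: P1 (C <- J -> U -> B) has no collider blocking it and no conditioned non-collider, so it is open.
Try {J}:
  P1: blocked at fork node J ∈ conditioning set.
  P2: blocked at fork node J ∈ conditioning set.
{J} contains no descendant of C and blocks every backdoor path.
No other singleton works — e.g. {U} leaves P2 open — so {J} is the unique smallest valid adjustment set.

{J}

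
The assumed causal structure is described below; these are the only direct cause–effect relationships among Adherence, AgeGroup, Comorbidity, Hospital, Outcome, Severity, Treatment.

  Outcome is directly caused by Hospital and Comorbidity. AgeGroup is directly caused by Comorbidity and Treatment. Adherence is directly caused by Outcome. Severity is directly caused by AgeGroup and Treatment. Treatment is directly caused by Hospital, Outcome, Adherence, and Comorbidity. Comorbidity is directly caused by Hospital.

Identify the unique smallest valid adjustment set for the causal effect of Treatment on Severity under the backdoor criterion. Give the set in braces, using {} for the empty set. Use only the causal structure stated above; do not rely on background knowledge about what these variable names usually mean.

{Comorbidity}

Variables eligible for adjustment (non-descendants of Treatment, excluding Treatment and Severity): {Adherence, Comorbidity, Hospital, Outcome}.
Backdoor paths from Treatment to Severity:
  P1: Treatment <- Hospital -> Comorbidity -> AgeGroup -> Severity
  P2: Treatment <- Hospital -> Outcome <- Comorbidity -> AgeGroup -> Severity
  P3: Treatment <- Comorbidity -> AgeGroup -> Severity
  P4: Treatment <- Outcome <- Hospital -> Comorbidity -> AgeGroup -> Severity
  P5: Treatment <- Outcome <- Comorbidity -> AgeGroup -> Severity
  P6: Treatment <- Adherence <- Outcome <- Hospital -> Comorbidity -> AgeGroup -> Severity
  P7: Treatment <- Adherence <- Outcome <- Comorbidity -> AgeGroup -> Severity
The empty set is not sufficient: P1 (Treatment <- Hospital -> Comorbidity -> AgeGroup -> Severity) has no collider blocking it and no conditioned non-collider, so it is open.
Try {Comorbidity}:
  P1: blocked at chain node Comorbidity ∈ conditioning set.
  P2: blocked at collider Outcome (neither it nor any descendant is in the conditioning set).
  P3: blocked at fork node Comorbidity ∈ conditioning set.
  P4: blocked at chain node Comorbidity ∈ conditioning set.
  P5: blocked at fork node Comorbidity ∈ conditioning set.
  P6: blocked at chain node Comorbidity ∈ conditioning set.
  P7: blocked at fork node Comorbidity ∈ conditioning set.
{Comorbidity} contains no descendant of Treatment and blocks every backdoor path.
No other singleton works — e.g. {Hospital} leaves P3 open — so {Comorbidity} is the unique smallest valid adjustment set.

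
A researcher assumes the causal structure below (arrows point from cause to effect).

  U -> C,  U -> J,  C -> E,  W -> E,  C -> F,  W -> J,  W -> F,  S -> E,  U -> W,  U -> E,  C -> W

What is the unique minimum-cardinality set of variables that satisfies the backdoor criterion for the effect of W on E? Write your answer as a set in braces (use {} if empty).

Variables eligible for adjustment (non-descendants of W, excluding W and E): {C, S, U}.
Backdoor paths from W to E:
  P1: W <- U -> C -> E
  P2: W <- U -> E
  P3: W <- C <- U -> E
  P4: W <- C -> E
The empty set is not sufficient: P1 (W <- U -> C -> E) has no collider blocking it and no conditioned non-collider, so it is open.
Try {C, U}:
  P1: blocked at fork node U ∈ conditioning set.
  P2: blocked at fork node U ∈ conditioning set.
  P3: blocked at chain node C ∈ conditioning set.
  P4: blocked at fork node C ∈ conditioning set.
{C, U} contains no descendant of W and blocks every backdoor path.
Every element of {C, U} is needed (dropping C leaves P4 open; dropping U leaves P2 open), so no proper subset is valid.
Among all size-2 subsets of the eligible variables, only {C, U} blocks every backdoor path, so it is the unique smallest valid adjustment set.

{C, U}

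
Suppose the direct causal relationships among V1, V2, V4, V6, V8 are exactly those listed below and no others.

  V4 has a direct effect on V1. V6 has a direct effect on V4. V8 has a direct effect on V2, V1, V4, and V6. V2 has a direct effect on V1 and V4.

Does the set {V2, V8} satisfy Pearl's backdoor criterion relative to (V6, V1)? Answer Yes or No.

Yes

Backdoor paths from V6 to V1 (paths whose first edge points into V6):
  P1: V6 <- V8 -> V2 -> V4 -> V1
  P2: V6 <- V8 -> V2 -> V1
  P3: V6 <- V8 -> V4 <- V2 -> V1
  P4: V6 <- V8 -> V4 -> V1
  P5: V6 <- V8 -> V1
Condition 1 (no descendant of V6 in the set): holds — descendants of V6 are {V1, V4}; none are in {V2, V8}.
Condition 2 (every backdoor path blocked by {V2, V8}):
  P1: blocked at fork node V8 ∈ conditioning set.
  P2: blocked at fork node V8 ∈ conditioning set.
  P3: blocked at fork node V8 ∈ conditioning set.
  P4: blocked at fork node V8 ∈ conditioning set.
  P5: blocked at fork node V8 ∈ conditioning set.
{V2, V8} satisfies the backdoor criterion.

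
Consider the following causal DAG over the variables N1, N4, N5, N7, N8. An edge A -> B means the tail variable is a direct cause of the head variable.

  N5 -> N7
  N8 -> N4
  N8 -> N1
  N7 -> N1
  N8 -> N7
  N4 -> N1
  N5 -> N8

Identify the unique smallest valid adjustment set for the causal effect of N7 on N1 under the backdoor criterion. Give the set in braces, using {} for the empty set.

Variables eligible for adjustment (non-descendants of N7, excluding N7 and N1): {N4, N5, N8}.
Backdoor paths from N7 to N1:
  P1: N7 <- N5 -> N8 -> N4 -> N1
  P2: N7 <- N5 -> N8 -> N1
  P3: N7 <- N8 -> N4 -> N1
  P4: N7 <- N8 -> N1
The empty set is not sufficient: P1 (N7 <- N5 -> N8 -> N4 -> N1) has no collider blocking it and no conditioned non-collider, so it is open.
Try {N8}:
  P1: blocked at chain node N8 ∈ conditioning set.
  P2: blocked at chain node N8 ∈ conditioning set.
  P3: blocked at fork node N8 ∈ conditioning set.
  P4: blocked at fork node N8 ∈ conditioning set.
{N8} contains no descendant of N7 and blocks every backdoor path.
No other singleton works — e.g. {N5} leaves P3 open — so {N8} is the unique smallest valid adjustment set.

{N8}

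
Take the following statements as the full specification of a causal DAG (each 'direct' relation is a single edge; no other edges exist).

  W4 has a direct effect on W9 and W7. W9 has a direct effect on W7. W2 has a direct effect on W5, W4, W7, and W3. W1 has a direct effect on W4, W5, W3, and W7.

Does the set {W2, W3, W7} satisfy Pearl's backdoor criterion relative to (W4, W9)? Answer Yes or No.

Backdoor paths from W4 to W9 (paths whose first edge points into W4):
  P1: W4 <- W1 -> W3 <- W2 -> W7 <- W9
  P2: W4 <- W1 -> W7 <- W9
  P3: W4 <- W1 -> W5 <- W2 -> W7 <- W9
  P4: W4 <- W2 -> W3 <- W1 -> W7 <- W9
  P5: W4 <- W2 -> W7 <- W9
  P6: W4 <- W2 -> W5 <- W1 -> W7 <- W9
Condition 1 (no descendant of W4 in the set): FAILS — W7 is a descendant of W4.
Condition 2 (every backdoor path blocked by {W2, W3, W7}):
  P1: blocked at fork node W2 ∈ conditioning set.
  P2: open — collider(s) W7 are conditioned on (or have a conditioned descendant) and no non-collider on the path is in the set.
  P3: blocked at collider W5 (neither it nor any descendant is in the conditioning set).
  P4: blocked at fork node W2 ∈ conditioning set.
  P5: blocked at fork node W2 ∈ conditioning set.
  P6: blocked at fork node W2 ∈ conditioning set.
{W2, W3, W7} does not satisfy the backdoor criterion.

No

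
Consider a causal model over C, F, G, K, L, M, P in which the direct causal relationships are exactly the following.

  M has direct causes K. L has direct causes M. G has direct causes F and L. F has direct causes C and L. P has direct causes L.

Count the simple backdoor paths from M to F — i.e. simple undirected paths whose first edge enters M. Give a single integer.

A backdoor path from M to F is any simple undirected path whose first edge points into M (i.e. leaves M via a parent).
Parents of M: {K}.
No simple path from any parent of M reaches F without revisiting M, so there are no backdoor paths.

0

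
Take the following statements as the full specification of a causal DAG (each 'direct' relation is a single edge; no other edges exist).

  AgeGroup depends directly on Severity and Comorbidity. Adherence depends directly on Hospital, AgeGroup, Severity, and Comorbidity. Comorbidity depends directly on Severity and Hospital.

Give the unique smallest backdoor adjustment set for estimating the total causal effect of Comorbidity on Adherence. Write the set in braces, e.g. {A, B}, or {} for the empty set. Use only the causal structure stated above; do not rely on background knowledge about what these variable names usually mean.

{Hospital, Severity}

Variables eligible for adjustment (non-descendants of Comorbidity, excluding Comorbidity and Adherence): {Hospital, Severity}.
Backdoor paths from Comorbidity to Adherence:
  P1: Comorbidity <- Severity -> AgeGroup -> Adherence
  P2: Comorbidity <- Severity -> Adherence
  P3: Comorbidity <- Hospital -> Adherence
The empty set is not sufficient: P1 (Comorbidity <- Severity -> AgeGroup -> Adherence) has no collider blocking it and no conditioned non-collider, so it is open.
Try {Hospital, Severity}:
  P1: blocked at fork node Severity ∈ conditioning set.
  P2: blocked at fork node Severity ∈ conditioning set.
  P3: blocked at fork node Hospital ∈ conditioning set.
{Hospital, Severity} contains no descendant of Comorbidity and blocks every backdoor path.
Every element of {Hospital, Severity} is needed (dropping Hospital leaves P3 open; dropping Severity leaves P1 open), so no proper subset is valid.
Among all size-2 subsets of the eligible variables, only {Hospital, Severity} blocks every backdoor path, so it is the unique smallest valid adjustment set.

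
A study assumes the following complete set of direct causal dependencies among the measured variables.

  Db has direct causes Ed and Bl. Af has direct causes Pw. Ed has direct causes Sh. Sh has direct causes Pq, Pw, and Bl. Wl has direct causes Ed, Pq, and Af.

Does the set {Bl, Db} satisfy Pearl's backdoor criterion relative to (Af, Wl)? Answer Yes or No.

Backdoor paths from Af to Wl (paths whose first edge points into Af):
  P1: Af <- Pw -> Sh <- Bl -> Db <- Ed -> Wl
  P2: Af <- Pw -> Sh <- Pq -> Wl
  P3: Af <- Pw -> Sh -> Ed -> Wl
Condition 1 (no descendant of Af in the set): holds — descendants of Af are {Wl}; none are in {Bl, Db}.
Condition 2 (every backdoor path blocked by {Bl, Db}):
  P1: blocked at fork node Bl ∈ conditioning set.
  P2: open — collider(s) Sh are conditioned on (or have a conditioned descendant) and no non-collider on the path is in the set.
  P3: open — no interior node is in the conditioning set.
{Bl, Db} does not satisfy the backdoor criterion.

No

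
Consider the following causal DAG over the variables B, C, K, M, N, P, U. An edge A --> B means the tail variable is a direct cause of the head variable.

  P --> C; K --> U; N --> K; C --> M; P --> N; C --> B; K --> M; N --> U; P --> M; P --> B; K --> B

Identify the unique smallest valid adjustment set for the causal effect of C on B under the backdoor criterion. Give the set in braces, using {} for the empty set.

Variables eligible for adjustment (non-descendants of C, excluding C and B): {K, N, P, U}.
Backdoor paths from C to B:
  P1: C <- P -> N -> K -> B
  P2: C <- P -> N -> U <- K -> B
  P3: C <- P -> M <- K -> B
  P4: C <- P -> B
The empty set is not sufficient: P1 (C <- P -> N -> K -> B) has no collider blocking it and no conditioned non-collider, so it is open.
Try {P}:
  P1: blocked at fork node P ∈ conditioning set.
  P2: blocked at fork node P ∈ conditioning set.
  P3: blocked at fork node P ∈ conditioning set.
  P4: blocked at fork node P ∈ conditioning set.
{P} contains no descendant of C and blocks every backdoor path.
No other singleton works — e.g. {N} leaves P4 open — so {P} is the unique smallest valid adjustment set.

{P}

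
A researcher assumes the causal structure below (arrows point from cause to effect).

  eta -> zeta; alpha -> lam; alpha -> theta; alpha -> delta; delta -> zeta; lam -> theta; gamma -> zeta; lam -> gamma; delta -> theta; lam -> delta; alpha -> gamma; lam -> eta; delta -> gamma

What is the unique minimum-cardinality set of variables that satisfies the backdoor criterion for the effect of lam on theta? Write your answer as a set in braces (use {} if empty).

{alpha}

Variables eligible for adjustment (non-descendants of lam, excluding lam and theta): {alpha}.
Backdoor paths from lam to theta:
  P1: lam <- alpha -> delta -> theta
  P2: lam <- alpha -> theta
  P3: lam <- alpha -> gamma <- delta -> theta
  P4: lam <- alpha -> gamma -> zeta <- delta -> theta
The empty set is not sufficient: P1 (lam <- alpha -> delta -> theta) has no collider blocking it and no conditioned non-collider, so it is open.
Try {alpha}:
  P1: blocked at fork node alpha ∈ conditioning set.
  P2: blocked at fork node alpha ∈ conditioning set.
  P3: blocked at fork node alpha ∈ conditioning set.
  P4: blocked at fork node alpha ∈ conditioning set.
{alpha} contains no descendant of lam and blocks every backdoor path.
{alpha} is the unique smallest valid adjustment set.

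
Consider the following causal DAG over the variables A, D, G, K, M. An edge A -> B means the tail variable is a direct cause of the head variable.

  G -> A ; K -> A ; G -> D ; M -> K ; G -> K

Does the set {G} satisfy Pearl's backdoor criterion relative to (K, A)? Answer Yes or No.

Backdoor paths from K to A (paths whose first edge points into K):
  P1: K <- G -> A
Condition 1 (no descendant of K in the set): holds — descendants of K are {A}; none are in {G}.
Condition 2 (every backdoor path blocked by {G}):
  P1: blocked at fork node G ∈ conditioning set.
{G} satisfies the backdoor criterion.

Yes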